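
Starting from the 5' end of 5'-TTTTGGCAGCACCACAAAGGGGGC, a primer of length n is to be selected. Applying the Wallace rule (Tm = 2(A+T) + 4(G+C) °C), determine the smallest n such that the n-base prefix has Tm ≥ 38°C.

n = 13

First 12 bases: TTTTGGCAGCAC → Tm = 36°C (< 38°C)
First 13 bases: TTTTGGCAGCACC → Tm = 40°C (≥ 38°C)
Each additional base adds 2°C (A/T) or 4°C (G/C), so Tm is non-decreasing in n; n = 13 is the first length to reach 38°C.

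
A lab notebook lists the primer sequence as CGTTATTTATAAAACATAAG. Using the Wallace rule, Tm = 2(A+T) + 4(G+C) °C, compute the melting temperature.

48°C

Base counts: T=7, G=2, A=9, C=2
AT pairs contribute 16, GC pairs contribute 4.
Tm = 4·4 + 2·16 = 16 + 32 = 48°C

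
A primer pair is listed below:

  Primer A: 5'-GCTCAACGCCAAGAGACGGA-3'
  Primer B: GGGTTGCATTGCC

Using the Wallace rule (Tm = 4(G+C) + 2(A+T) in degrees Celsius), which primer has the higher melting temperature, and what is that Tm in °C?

Primer A, 64°C

Primer A: A+T=8, G+C=12 → Tm = 2(8)+4(12) = 64°C
Primer B: A+T=5, G+C=8 → Tm = 2(5)+4(8) = 42°C
64°C vs 42°C → primer A is higher.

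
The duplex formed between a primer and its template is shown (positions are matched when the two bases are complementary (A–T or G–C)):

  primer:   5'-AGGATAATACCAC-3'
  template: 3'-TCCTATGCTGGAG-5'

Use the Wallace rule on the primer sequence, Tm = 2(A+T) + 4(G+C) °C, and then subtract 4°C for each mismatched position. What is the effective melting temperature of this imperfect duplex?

Primer base counts: A=6, T=2, G=2, C=3 → A+T=8, G+C=5
Perfect-match Tm = 2(8) + 4(5) = 16 + 20 = 36°C
Mismatches (positions where the bases are not complementary): 3 (at positions 7, 8, 12)
Effective Tm = 36 − 3×4 = 36 − 12 = 24°C

24°C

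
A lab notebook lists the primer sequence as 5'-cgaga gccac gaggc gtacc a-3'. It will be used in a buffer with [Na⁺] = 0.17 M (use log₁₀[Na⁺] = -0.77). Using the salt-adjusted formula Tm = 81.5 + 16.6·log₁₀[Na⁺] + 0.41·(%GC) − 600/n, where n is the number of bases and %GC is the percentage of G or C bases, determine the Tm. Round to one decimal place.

67.5°C

Length n = 21. Scanning the sequence gives C=7, A=6, T=1, G=7.
G+C = 14, so %GC = 14/21 × 100 = 66.667%
Salt term: 16.6 × (-0.77) = -12.782
GC term: 0.41 × 66.667 = 27.333; length term: −600/21 = −28.571
Tm = 81.5 + (-12.782) + 27.333 − 28.571 = 67.48 → 67.5°C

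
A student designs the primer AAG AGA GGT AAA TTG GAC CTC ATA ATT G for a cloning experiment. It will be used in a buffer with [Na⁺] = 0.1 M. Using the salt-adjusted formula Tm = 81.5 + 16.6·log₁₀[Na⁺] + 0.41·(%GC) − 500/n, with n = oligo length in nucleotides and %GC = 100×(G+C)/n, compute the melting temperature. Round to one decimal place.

Length n = 28. Base counts: G=7, T=7, A=11, C=3
G+C = 10, so %GC = 10/28 × 100 = 35.714%
Salt term: 16.6 × (-1) = -16.6
GC term: 0.41 × 35.714 = 14.643; length term: −500/28 = −17.857
Tm = 81.5 + (-16.6) + 14.643 − 17.857 = 61.686 → 61.7°C

61.7°C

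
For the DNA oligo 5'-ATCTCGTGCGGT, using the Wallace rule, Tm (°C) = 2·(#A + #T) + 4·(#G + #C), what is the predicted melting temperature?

38°C

Scanning the sequence gives T=4, G=4, A=1, C=3.
A+T = 5, G+C = 7
Tm = 2(5) + 4(7) = 10 + 28 = 38°C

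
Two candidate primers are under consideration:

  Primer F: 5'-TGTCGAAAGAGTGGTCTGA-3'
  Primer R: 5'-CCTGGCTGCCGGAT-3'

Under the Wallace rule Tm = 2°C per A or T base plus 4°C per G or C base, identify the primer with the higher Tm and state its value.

Primer F, 56°C

Primer F: A+T=10, G+C=9 → Tm = 2(10)+4(9) = 56°C
Primer R: A+T=4, G+C=10 → Tm = 2(4)+4(10) = 48°C
56°C vs 48°C → primer F is higher.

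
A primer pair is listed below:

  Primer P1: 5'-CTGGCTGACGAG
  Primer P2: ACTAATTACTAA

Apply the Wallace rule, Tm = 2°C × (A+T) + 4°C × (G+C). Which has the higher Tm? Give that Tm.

Primer P1, 40°C

Primer P1: A+T=4, G+C=8 → Tm = 2(4)+4(8) = 40°C
Primer P2: A+T=10, G+C=2 → Tm = 2(10)+4(2) = 28°C
40°C vs 28°C → primer P1 is higher.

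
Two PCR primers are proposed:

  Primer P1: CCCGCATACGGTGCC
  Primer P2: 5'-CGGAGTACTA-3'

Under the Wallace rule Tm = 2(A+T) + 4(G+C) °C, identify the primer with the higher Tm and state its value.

Primer P1, 52°C

Primer P1: A+T=4, G+C=11 → Tm = 2(4)+4(11) = 52°C
Primer P2: A+T=5, G+C=5 → Tm = 2(5)+4(5) = 30°C
52°C vs 30°C → primer P1 is higher.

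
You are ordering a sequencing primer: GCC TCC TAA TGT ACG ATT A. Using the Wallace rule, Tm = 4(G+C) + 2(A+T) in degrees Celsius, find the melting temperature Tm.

C=5, T=6, G=3, A=5
AT pairs contribute 11, GC pairs contribute 8.
Tm = 4·8 + 2·11 = 32 + 22 = 54°C

54°C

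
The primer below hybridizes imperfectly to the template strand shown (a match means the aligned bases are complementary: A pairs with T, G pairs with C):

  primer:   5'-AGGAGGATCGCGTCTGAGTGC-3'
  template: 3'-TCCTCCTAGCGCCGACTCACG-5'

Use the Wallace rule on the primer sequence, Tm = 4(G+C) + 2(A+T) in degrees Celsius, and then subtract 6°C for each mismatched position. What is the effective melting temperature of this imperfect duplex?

Primer base counts: A=4, T=4, G=9, C=4 → A+T=8, G+C=13
Perfect-match Tm = 2(8) + 4(13) = 16 + 52 = 68°C
Mismatches (positions where the bases are not complementary): 1 (at position 13)
Effective Tm = 68 − 1×6 = 68 − 6 = 62°C

62°C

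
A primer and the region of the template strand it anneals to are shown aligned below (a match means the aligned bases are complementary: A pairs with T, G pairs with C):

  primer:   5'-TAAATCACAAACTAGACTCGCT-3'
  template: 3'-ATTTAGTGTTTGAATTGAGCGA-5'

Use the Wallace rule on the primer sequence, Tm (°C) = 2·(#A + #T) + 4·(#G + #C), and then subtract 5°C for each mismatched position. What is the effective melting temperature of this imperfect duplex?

50°C

Primer base counts: A=9, T=5, G=2, C=6 → A+T=14, G+C=8
Perfect-match Tm = 2(14) + 4(8) = 28 + 32 = 60°C
Mismatches (positions where the bases are not complementary): 2 (at positions 14, 15)
Effective Tm = 60 − 2×5 = 60 − 10 = 50°C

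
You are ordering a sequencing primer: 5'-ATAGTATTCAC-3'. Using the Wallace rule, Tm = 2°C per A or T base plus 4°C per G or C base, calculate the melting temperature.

28°C

Scanning the sequence gives C=2, A=4, T=4, G=1.
So N_AT = 8 and N_GC = 3.
Tm = 4·3 + 2·8 = 12 + 16 = 28°C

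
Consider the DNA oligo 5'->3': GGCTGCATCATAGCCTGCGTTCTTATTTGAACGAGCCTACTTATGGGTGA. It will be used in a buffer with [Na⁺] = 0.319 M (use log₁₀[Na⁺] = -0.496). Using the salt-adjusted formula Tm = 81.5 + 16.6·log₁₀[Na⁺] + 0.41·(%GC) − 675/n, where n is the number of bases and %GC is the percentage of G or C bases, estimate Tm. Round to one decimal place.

Length n = 50. Base counts: T=16, G=13, C=11, A=10
G+C = 24, so %GC = 24/50 × 100 = 48%
Salt term: 16.6 × (-0.496) = -8.234
GC term: 0.41 × 48 = 19.68; length term: −675/50 = −13.5
Tm = 81.5 + (-8.234) + 19.68 − 13.5 = 79.446 → 79.4°C

79.4°C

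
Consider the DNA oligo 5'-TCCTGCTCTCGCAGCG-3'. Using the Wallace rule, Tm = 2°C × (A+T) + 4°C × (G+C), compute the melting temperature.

Base counts: C=7, G=4, T=4, A=1
A+T = 5, G+C = 11
Tm = 2(5) + 4(11) = 10 + 44 = 54°C

54°C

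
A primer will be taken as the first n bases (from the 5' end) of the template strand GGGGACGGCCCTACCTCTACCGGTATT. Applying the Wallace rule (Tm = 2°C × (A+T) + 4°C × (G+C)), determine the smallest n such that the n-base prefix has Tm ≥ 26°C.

n = 7

First 6 bases: GGGGAC → Tm = 22°C (< 26°C)
First 7 bases: GGGGACG → Tm = 26°C (≥ 26°C)
Since every base adds ≥2°C, Tm only increases with n, so the threshold is first crossed at n = 7.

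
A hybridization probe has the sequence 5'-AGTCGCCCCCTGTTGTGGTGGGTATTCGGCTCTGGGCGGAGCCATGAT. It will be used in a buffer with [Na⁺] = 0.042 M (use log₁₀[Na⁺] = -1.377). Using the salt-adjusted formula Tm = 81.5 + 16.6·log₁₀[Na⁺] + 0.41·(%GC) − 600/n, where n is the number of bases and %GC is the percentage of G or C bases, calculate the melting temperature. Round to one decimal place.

71.8°C

Length n = 48. T=13, A=5, G=18, C=12
G+C = 30, so %GC = 30/48 × 100 = 62.5%
Salt term: 16.6 × (-1.377) = -22.858
GC term: 0.41 × 62.5 = 25.625; length term: −600/48 = −12.5
Tm = 81.5 + (-22.858) + 25.625 − 12.5 = 71.767 → 71.8°C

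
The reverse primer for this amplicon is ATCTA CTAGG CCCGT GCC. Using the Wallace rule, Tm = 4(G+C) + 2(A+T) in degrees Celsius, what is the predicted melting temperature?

Base counts: A=3, T=4, C=7, G=4
So N_AT = 7 and N_GC = 11.
Tm = 4·11 + 2·7 = 44 + 14 = 58°C

58°C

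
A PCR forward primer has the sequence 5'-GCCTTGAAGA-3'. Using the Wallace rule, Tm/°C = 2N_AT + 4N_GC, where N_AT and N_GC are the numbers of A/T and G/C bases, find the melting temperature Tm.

Base counts: T=2, A=3, G=3, C=2
AT pairs contribute 5, GC pairs contribute 5.
Tm = 2×5 + 4×5 = 30°C

30°C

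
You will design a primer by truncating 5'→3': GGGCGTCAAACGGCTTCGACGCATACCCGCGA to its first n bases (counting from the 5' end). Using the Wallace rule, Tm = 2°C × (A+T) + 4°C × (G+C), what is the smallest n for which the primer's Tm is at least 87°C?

First 26 bases: GGGCGTCAAACGGCTTCGACGCATAC → Tm = 84°C (< 87°C)
First 27 bases: GGGCGTCAAACGGCTTCGACGCATACC → Tm = 88°C (≥ 87°C)
Since every base adds ≥2°C, Tm only increases with n, so the threshold is first crossed at n = 27.

n = 27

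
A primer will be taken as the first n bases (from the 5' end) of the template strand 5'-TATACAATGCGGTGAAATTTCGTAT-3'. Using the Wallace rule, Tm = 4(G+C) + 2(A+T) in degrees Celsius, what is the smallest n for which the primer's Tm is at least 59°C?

First 21 bases: TATACAATGCGGTGAAATTTC → Tm = 56°C (< 59°C)
First 22 bases: TATACAATGCGGTGAAATTTCG → Tm = 60°C (≥ 59°C)
Since every base adds ≥2°C, Tm only increases with n, so the threshold is first crossed at n = 22.

n = 22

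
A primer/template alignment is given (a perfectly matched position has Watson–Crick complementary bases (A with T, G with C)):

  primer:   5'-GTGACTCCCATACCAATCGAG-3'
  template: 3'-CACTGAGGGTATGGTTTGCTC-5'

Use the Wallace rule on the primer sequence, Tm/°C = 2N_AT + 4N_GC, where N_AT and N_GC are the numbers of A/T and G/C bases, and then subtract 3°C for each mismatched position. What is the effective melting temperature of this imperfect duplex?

61°C

Primer base counts: A=6, T=4, G=4, C=7 → A+T=10, G+C=11
Perfect-match Tm = 2(10) + 4(11) = 20 + 44 = 64°C
Mismatches (positions where the bases are not complementary): 1 (at position 17)
Effective Tm = 64 − 1×3 = 64 − 3 = 61°C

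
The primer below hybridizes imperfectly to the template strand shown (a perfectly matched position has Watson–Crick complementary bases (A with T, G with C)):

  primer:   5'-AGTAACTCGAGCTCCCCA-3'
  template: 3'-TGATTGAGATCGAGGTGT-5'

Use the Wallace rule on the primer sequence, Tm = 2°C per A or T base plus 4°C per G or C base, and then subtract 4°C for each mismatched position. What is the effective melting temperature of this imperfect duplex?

44°C

Primer base counts: A=5, T=3, G=3, C=7 → A+T=8, G+C=10
Perfect-match Tm = 2(8) + 4(10) = 16 + 40 = 56°C
Mismatches (positions where the bases are not complementary): 3 (at positions 2, 9, 16)
Effective Tm = 56 − 3×4 = 56 − 12 = 44°C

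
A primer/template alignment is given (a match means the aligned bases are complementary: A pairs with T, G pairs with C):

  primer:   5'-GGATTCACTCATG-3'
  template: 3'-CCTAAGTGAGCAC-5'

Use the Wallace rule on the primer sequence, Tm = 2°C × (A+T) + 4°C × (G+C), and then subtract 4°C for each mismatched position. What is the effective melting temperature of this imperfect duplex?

34°C

Primer base counts: A=3, T=4, G=3, C=3 → A+T=7, G+C=6
Perfect-match Tm = 2(7) + 4(6) = 14 + 24 = 38°C
Mismatches (positions where the bases are not complementary): 1 (at position 11)
Effective Tm = 38 − 1×4 = 38 − 4 = 34°C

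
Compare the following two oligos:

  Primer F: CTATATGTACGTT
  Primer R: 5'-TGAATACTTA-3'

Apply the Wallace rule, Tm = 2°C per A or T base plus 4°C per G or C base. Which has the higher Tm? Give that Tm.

Primer F: A+T=9, G+C=4 → Tm = 2(9)+4(4) = 34°C
Primer R: A+T=8, G+C=2 → Tm = 2(8)+4(2) = 24°C
34°C vs 24°C → primer F is higher.

Primer F, 34°C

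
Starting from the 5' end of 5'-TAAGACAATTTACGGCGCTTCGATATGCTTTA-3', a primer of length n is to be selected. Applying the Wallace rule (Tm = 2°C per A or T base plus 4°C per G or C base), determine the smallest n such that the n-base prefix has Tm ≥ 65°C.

n = 23

First 22 bases: TAAGACAATTTACGGCGCTTCG → Tm = 64°C (< 65°C)
First 23 bases: TAAGACAATTTACGGCGCTTCGA → Tm = 66°C (≥ 65°C)
Each additional base adds 2°C (A/T) or 4°C (G/C), so Tm is non-decreasing in n; n = 23 is the first length to reach 65°C.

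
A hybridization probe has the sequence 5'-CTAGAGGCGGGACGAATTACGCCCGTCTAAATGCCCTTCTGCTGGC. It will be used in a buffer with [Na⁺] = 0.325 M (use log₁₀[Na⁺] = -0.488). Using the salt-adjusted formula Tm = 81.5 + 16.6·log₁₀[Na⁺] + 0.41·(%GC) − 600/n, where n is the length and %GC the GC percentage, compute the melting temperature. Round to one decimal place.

Length n = 46. Scanning the sequence gives C=14, A=9, G=13, T=10.
G+C = 27, so %GC = 27/46 × 100 = 58.696%
Salt term: 16.6 × (-0.488) = -8.101
GC term: 0.41 × 58.696 = 24.065; length term: −600/46 = −13.043
Tm = 81.5 + (-8.101) + 24.065 − 13.043 = 84.421 → 84.4°C

84.4°C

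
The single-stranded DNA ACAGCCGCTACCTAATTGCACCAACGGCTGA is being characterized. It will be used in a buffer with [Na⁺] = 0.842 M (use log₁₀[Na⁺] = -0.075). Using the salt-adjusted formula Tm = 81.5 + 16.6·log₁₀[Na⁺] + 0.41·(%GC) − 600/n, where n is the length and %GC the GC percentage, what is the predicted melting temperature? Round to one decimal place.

Length n = 31. Counting bases: A=9, T=5, G=6, C=11
G+C = 17, so %GC = 17/31 × 100 = 54.839%
Salt term: 16.6 × (-0.075) = -1.245
GC term: 0.41 × 54.839 = 22.484; length term: −600/31 = −19.355
Tm = 81.5 + (-1.245) + 22.484 − 19.355 = 83.384 → 83.4°C

83.4°C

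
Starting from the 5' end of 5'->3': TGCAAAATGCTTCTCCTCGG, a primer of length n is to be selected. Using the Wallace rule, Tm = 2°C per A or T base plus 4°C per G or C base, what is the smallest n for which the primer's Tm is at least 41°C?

First 14 bases: TGCAAAATGCTTCT → Tm = 38°C (< 41°C)
First 15 bases: TGCAAAATGCTTCTC → Tm = 42°C (≥ 41°C)
Since every base adds ≥2°C, Tm only increases with n, so the threshold is first crossed at n = 15.

n = 15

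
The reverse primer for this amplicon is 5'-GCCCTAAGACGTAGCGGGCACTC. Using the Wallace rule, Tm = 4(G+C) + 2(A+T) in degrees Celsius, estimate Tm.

A=5, T=3, G=7, C=8
A+T = 8, G+C = 15
Tm = 2(8) + 4(15) = 16 + 60 = 76°C

76°C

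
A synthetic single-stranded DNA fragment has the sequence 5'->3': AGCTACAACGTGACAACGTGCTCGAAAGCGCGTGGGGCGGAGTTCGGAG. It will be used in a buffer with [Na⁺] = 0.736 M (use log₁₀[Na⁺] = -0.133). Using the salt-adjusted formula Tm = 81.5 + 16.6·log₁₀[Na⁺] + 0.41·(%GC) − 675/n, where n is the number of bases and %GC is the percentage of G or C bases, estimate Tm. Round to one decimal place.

90.6°C

Length n = 49. Scanning the sequence gives C=11, T=7, A=12, G=19.
G+C = 30, so %GC = 30/49 × 100 = 61.224%
Salt term: 16.6 × (-0.133) = -2.208
GC term: 0.41 × 61.224 = 25.102; length term: −675/49 = −13.776
Tm = 81.5 + (-2.208) + 25.102 − 13.776 = 90.618 → 90.6°C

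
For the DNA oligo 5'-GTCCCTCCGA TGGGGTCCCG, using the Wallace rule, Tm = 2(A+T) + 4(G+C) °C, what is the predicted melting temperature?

70°C

Counting bases: T=4, A=1, G=7, C=8
So N_AT = 5 and N_GC = 15.
Tm = 2(5) + 4(15) = 10 + 60 = 70°C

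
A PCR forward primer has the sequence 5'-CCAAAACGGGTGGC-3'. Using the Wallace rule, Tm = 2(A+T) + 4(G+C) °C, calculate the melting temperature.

Counting bases: A=4, C=4, T=1, G=5
So N_AT = 5 and N_GC = 9.
Tm = 4·9 + 2·5 = 36 + 10 = 46°C

46°C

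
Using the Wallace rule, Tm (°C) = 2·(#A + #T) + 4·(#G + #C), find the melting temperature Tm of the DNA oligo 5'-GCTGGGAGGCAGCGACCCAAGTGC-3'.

Scanning the sequence gives G=10, C=7, T=2, A=5.
A+T = 7, G+C = 17
Tm = 4·17 + 2·7 = 68 + 14 = 82°C

82°C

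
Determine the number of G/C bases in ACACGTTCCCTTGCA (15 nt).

Counting bases: G=2, T=4, A=3, C=6
G+C = 2 + 6 = 8

8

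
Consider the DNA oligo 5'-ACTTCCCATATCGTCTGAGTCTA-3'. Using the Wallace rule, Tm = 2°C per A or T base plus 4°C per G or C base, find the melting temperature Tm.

66°C

G=3, T=8, A=5, C=7
A+T = 13, G+C = 10
Tm = 4·10 + 2·13 = 40 + 26 = 66°C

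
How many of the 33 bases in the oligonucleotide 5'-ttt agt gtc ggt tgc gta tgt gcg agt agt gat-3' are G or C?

Scanning the sequence gives G=12, T=13, A=5, C=3.
Total G or C: 12 + 3 = 15

15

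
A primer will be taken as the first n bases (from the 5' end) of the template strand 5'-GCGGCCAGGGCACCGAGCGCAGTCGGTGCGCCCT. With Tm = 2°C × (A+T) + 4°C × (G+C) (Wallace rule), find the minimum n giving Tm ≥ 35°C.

n = 10

First 9 bases: GCGGCCAGG → Tm = 34°C (< 35°C)
First 10 bases: GCGGCCAGGG → Tm = 38°C (≥ 35°C)
Each additional base adds 2°C (A/T) or 4°C (G/C), so Tm is non-decreasing in n; n = 10 is the first length to reach 35°C.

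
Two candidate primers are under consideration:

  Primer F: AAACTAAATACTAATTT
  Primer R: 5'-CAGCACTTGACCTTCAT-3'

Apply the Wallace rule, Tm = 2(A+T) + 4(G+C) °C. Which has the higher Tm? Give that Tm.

Primer R, 50°C

Primer F: A+T=15, G+C=2 → Tm = 2(15)+4(2) = 38°C
Primer R: A+T=9, G+C=8 → Tm = 2(9)+4(8) = 50°C
38°C vs 50°C → primer R is higher.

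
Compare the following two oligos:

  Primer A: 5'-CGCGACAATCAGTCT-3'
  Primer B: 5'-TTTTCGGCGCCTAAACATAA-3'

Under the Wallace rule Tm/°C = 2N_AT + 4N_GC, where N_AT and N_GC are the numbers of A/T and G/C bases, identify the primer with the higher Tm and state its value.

Primer A: A+T=7, G+C=8 → Tm = 2(7)+4(8) = 46°C
Primer B: A+T=12, G+C=8 → Tm = 2(12)+4(8) = 56°C
46°C vs 56°C → primer B is higher.

Primer B, 56°C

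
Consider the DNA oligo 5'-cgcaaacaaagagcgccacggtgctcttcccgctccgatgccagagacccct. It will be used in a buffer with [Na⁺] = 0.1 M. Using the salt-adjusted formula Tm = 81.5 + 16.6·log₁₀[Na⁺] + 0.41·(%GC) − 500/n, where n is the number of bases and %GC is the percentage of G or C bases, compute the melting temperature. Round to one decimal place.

Length n = 52. Counting bases: T=7, C=21, G=12, A=12
G+C = 33, so %GC = 33/52 × 100 = 63.462%
Salt term: 16.6 × (-1) = -16.6
GC term: 0.41 × 63.462 = 26.019; length term: −500/52 = −9.615
Tm = 81.5 + (-16.6) + 26.019 − 9.615 = 81.304 → 81.3°C

81.3°C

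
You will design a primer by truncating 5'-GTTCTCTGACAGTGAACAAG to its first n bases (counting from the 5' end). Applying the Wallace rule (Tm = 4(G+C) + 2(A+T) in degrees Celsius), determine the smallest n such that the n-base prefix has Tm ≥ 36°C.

First 11 bases: GTTCTCTGACA → Tm = 32°C (< 36°C)
First 12 bases: GTTCTCTGACAG → Tm = 36°C (≥ 36°C)
Each additional base adds 2°C (A/T) or 4°C (G/C), so Tm is non-decreasing in n; n = 12 is the first length to reach 36°C.

n = 12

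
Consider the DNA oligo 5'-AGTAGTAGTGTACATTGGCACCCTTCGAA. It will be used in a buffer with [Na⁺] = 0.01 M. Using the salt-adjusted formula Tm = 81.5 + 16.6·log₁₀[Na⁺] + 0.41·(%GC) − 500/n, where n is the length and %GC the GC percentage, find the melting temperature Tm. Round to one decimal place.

49.4°C

Length n = 29. Base counts: C=6, G=7, A=8, T=8
G+C = 13, so %GC = 13/29 × 100 = 44.828%
Salt term: 16.6 × (-2) = -33.2
GC term: 0.41 × 44.828 = 18.379; length term: −500/29 = −17.241
Tm = 81.5 + (-33.2) + 18.379 − 17.241 = 49.438 → 49.4°C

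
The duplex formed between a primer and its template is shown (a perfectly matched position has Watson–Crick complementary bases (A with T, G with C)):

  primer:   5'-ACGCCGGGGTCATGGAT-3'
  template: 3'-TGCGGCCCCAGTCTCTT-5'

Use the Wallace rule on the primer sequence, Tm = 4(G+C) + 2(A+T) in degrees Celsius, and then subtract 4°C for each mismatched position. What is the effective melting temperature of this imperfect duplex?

Primer base counts: A=3, T=3, G=7, C=4 → A+T=6, G+C=11
Perfect-match Tm = 2(6) + 4(11) = 12 + 44 = 56°C
Mismatches (positions where the bases are not complementary): 3 (at positions 13, 14, 17)
Effective Tm = 56 − 3×4 = 56 − 12 = 44°C

44°C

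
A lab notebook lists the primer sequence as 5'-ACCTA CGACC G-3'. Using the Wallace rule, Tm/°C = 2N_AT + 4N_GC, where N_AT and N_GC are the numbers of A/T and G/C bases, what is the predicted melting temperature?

36°C

Scanning the sequence gives T=1, C=5, A=3, G=2.
AT pairs contribute 4, GC pairs contribute 7.
Tm = 2(4) + 4(7) = 8 + 28 = 36°C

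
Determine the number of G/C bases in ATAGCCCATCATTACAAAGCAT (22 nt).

8

T=5, G=2, A=9, C=6
G+C = 2 + 6 = 8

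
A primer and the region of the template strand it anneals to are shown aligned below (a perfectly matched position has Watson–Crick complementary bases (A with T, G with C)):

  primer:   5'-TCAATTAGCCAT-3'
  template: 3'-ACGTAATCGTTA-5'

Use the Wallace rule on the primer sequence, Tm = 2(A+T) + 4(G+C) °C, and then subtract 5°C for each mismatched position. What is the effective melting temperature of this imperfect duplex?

Primer base counts: A=4, T=4, G=1, C=3 → A+T=8, G+C=4
Perfect-match Tm = 2(8) + 4(4) = 16 + 16 = 32°C
Mismatches (positions where the bases are not complementary): 3 (at positions 2, 3, 10)
Effective Tm = 32 − 3×5 = 32 − 15 = 17°C

17°C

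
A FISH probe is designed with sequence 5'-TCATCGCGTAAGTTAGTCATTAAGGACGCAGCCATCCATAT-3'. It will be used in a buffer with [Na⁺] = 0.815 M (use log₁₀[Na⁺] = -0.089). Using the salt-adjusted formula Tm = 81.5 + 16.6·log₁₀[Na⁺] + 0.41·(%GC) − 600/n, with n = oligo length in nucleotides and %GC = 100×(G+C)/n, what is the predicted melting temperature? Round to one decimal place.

Length n = 41. Base counts: T=11, C=10, G=8, A=12
G+C = 18, so %GC = 18/41 × 100 = 43.902%
Salt term: 16.6 × (-0.089) = -1.477
GC term: 0.41 × 43.902 = 18; length term: −600/41 = −14.634
Tm = 81.5 + (-1.477) + 18 − 14.634 = 83.389 → 83.4°C

83.4°C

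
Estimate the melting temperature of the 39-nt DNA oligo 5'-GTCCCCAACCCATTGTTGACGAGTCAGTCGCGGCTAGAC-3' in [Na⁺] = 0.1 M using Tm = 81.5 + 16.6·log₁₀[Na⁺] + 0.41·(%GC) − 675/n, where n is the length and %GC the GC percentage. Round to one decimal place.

71.8°C

Length n = 39. Base counts: A=8, G=10, T=8, C=13
G+C = 23, so %GC = 23/39 × 100 = 58.974%
Salt term: 16.6 × (-1) = -16.6
GC term: 0.41 × 58.974 = 24.179; length term: −675/39 = −17.308
Tm = 81.5 + (-16.6) + 24.179 − 17.308 = 71.771 → 71.8°C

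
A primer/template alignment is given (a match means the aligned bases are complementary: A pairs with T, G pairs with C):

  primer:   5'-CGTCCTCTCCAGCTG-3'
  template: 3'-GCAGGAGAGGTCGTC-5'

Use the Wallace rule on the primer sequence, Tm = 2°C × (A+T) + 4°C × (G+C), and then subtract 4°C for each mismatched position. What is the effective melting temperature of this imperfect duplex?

46°C

Primer base counts: A=1, T=4, G=3, C=7 → A+T=5, G+C=10
Perfect-match Tm = 2(5) + 4(10) = 10 + 40 = 50°C
Mismatches (positions where the bases are not complementary): 1 (at position 14)
Effective Tm = 50 − 1×4 = 50 − 4 = 46°C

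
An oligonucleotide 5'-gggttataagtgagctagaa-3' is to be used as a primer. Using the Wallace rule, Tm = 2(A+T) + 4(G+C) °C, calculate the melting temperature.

56°C

Counting bases: A=7, G=7, T=5, C=1
A+T = 12, G+C = 8
Tm = 2(12) + 4(8) = 24 + 32 = 56°C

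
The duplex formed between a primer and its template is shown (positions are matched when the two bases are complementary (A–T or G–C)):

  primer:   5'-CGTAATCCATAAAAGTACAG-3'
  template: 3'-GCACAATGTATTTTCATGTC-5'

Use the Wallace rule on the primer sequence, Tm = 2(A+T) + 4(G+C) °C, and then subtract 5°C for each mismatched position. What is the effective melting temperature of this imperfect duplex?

39°C

Primer base counts: A=9, T=4, G=3, C=4 → A+T=13, G+C=7
Perfect-match Tm = 2(13) + 4(7) = 26 + 28 = 54°C
Mismatches (positions where the bases are not complementary): 3 (at positions 4, 5, 7)
Effective Tm = 54 − 3×5 = 54 − 15 = 39°C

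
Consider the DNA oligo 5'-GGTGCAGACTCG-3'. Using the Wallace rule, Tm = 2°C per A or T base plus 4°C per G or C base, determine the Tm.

Counting bases: T=2, G=5, A=2, C=3
A+T = 4, G+C = 8
Tm = 2(4) + 4(8) = 8 + 32 = 40°C

40°C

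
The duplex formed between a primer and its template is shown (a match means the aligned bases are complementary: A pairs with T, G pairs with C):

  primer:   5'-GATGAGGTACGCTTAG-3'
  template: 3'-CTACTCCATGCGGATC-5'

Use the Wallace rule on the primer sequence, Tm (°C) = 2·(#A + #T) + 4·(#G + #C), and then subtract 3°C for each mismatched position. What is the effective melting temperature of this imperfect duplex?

Primer base counts: A=4, T=4, G=6, C=2 → A+T=8, G+C=8
Perfect-match Tm = 2(8) + 4(8) = 16 + 32 = 48°C
Mismatches (positions where the bases are not complementary): 1 (at position 13)
Effective Tm = 48 − 1×3 = 48 − 3 = 45°C

45°C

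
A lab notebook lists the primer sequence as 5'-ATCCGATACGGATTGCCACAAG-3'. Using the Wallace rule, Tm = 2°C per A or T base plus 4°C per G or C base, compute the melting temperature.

Scanning the sequence gives C=6, G=5, A=7, T=4.
A+T = 11, G+C = 11
Tm = 2(11) + 4(11) = 22 + 44 = 66°C

66°C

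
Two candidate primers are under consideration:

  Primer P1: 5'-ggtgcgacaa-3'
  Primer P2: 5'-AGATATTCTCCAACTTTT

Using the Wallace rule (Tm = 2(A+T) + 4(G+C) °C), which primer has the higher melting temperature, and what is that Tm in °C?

Primer P1: A+T=4, G+C=6 → Tm = 2(4)+4(6) = 32°C
Primer P2: A+T=13, G+C=5 → Tm = 2(13)+4(5) = 46°C
32°C vs 46°C → primer P2 is higher.

Primer P2, 46°C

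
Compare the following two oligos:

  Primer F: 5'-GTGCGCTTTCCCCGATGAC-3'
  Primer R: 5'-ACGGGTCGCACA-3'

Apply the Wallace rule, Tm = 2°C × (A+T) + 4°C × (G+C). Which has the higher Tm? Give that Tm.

Primer F, 62°C

Primer F: A+T=7, G+C=12 → Tm = 2(7)+4(12) = 62°C
Primer R: A+T=4, G+C=8 → Tm = 2(4)+4(8) = 40°C
62°C vs 40°C → primer F is higher.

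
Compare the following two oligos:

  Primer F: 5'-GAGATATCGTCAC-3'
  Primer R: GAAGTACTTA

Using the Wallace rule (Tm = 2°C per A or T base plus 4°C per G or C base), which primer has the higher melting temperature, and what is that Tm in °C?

Primer F: A+T=7, G+C=6 → Tm = 2(7)+4(6) = 38°C
Primer R: A+T=7, G+C=3 → Tm = 2(7)+4(3) = 26°C
38°C vs 26°C → primer F is higher.

Primer F, 38°C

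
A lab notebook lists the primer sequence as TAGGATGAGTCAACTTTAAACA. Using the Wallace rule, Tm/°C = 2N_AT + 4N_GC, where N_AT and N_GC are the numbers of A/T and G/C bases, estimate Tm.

T=6, G=4, C=3, A=9
A+T = 15, G+C = 7
Tm = 4·7 + 2·15 = 28 + 30 = 58°C

58°C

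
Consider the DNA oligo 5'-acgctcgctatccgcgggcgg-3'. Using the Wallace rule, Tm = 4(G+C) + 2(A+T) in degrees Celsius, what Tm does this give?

74°C

Scanning the sequence gives T=3, G=8, A=2, C=8.
So N_AT = 5 and N_GC = 16.
Tm = 4·16 + 2·5 = 64 + 10 = 74°C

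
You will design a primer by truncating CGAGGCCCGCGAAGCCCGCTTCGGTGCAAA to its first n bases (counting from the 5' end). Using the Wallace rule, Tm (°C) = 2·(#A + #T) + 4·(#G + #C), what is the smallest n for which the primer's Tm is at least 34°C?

n = 9

First 8 bases: CGAGGCCC → Tm = 30°C (< 34°C)
First 9 bases: CGAGGCCCG → Tm = 34°C (≥ 34°C)
Since every base adds ≥2°C, Tm only increases with n, so the threshold is first crossed at n = 9.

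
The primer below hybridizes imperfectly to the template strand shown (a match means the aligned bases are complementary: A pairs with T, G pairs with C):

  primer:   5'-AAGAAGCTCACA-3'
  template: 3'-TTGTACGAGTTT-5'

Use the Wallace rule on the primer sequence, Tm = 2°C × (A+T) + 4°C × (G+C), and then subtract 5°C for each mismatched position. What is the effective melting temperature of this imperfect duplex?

Primer base counts: A=6, T=1, G=2, C=3 → A+T=7, G+C=5
Perfect-match Tm = 2(7) + 4(5) = 14 + 20 = 34°C
Mismatches (positions where the bases are not complementary): 3 (at positions 3, 5, 11)
Effective Tm = 34 − 3×5 = 34 − 15 = 19°C

19°C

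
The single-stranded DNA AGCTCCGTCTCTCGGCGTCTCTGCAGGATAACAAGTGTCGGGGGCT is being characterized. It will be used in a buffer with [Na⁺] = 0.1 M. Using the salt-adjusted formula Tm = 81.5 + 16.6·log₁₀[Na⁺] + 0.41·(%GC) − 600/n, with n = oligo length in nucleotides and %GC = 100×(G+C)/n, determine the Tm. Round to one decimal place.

Length n = 46. Counting bases: A=7, C=13, T=11, G=15
G+C = 28, so %GC = 28/46 × 100 = 60.87%
Salt term: 16.6 × (-1) = -16.6
GC term: 0.41 × 60.87 = 24.957; length term: −600/46 = −13.043
Tm = 81.5 + (-16.6) + 24.957 − 13.043 = 76.814 → 76.8°C

76.8°C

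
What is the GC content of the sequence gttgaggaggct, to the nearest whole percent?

58%

Base counts: A=2, G=6, T=3, C=1
G+C = 6 + 1 = 7 out of 12 bases
%GC = 7/12 × 100 = 58.33% ≈ 58%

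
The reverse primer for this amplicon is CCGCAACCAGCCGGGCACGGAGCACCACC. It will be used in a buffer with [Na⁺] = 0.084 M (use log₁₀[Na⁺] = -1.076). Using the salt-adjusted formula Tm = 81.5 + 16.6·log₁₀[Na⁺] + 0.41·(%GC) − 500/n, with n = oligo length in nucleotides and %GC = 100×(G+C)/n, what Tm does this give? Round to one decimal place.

77.5°C

Length n = 29. Scanning the sequence gives G=8, T=0, A=7, C=14.
G+C = 22, so %GC = 22/29 × 100 = 75.862%
Salt term: 16.6 × (-1.076) = -17.862
GC term: 0.41 × 75.862 = 31.103; length term: −500/29 = −17.241
Tm = 81.5 + (-17.862) + 31.103 − 17.241 = 77.5 → 77.5°C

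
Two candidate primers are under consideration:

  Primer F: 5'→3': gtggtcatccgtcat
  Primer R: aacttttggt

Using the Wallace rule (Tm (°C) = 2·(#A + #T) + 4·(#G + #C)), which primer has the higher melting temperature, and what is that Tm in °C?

Primer F, 46°C

Primer F: A+T=7, G+C=8 → Tm = 2(7)+4(8) = 46°C
Primer R: A+T=7, G+C=3 → Tm = 2(7)+4(3) = 26°C
46°C vs 26°C → primer F is higher.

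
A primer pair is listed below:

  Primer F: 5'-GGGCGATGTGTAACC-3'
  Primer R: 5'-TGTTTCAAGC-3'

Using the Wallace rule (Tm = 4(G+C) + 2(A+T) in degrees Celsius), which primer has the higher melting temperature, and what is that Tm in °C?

Primer F, 48°C

Primer F: A+T=6, G+C=9 → Tm = 2(6)+4(9) = 48°C
Primer R: A+T=6, G+C=4 → Tm = 2(6)+4(4) = 28°C
48°C vs 28°C → primer F is higher.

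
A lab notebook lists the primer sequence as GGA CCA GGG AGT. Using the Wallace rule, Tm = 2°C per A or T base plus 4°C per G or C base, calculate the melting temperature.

A=3, G=6, C=2, T=1
A+T = 4, G+C = 8
Tm = 4·8 + 2·4 = 32 + 8 = 40°C

40°C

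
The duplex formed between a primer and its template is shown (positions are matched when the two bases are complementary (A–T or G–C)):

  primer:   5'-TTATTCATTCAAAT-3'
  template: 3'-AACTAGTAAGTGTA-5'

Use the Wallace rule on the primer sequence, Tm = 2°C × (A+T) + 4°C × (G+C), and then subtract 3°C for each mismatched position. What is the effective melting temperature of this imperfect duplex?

23°C

Primer base counts: A=5, T=7, G=0, C=2 → A+T=12, G+C=2
Perfect-match Tm = 2(12) + 4(2) = 24 + 8 = 32°C
Mismatches (positions where the bases are not complementary): 3 (at positions 3, 4, 12)
Effective Tm = 32 − 3×3 = 32 − 9 = 23°C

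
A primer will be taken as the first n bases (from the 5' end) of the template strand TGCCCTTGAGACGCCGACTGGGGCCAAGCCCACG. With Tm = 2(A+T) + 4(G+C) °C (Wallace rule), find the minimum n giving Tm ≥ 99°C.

n = 30

First 29 bases: TGCCCTTGAGACGCCGACTGGGGCCAAGC → Tm = 98°C (< 99°C)
First 30 bases: TGCCCTTGAGACGCCGACTGGGGCCAAGCC → Tm = 102°C (≥ 99°C)
Since every base adds ≥2°C, Tm only increases with n, so the threshold is first crossed at n = 30.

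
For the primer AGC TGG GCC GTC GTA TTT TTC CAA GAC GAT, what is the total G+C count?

Scanning the sequence gives G=8, C=7, A=6, T=9.
Total G or C: 8 + 7 = 15

15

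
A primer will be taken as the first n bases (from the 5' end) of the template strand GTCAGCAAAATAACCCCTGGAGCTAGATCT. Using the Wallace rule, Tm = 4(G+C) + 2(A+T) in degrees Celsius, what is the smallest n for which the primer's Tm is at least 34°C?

n = 13

First 12 bases: GTCAGCAAAATA → Tm = 32°C (< 34°C)
First 13 bases: GTCAGCAAAATAA → Tm = 34°C (≥ 34°C)
Each additional base adds 2°C (A/T) or 4°C (G/C), so Tm is non-decreasing in n; n = 13 is the first length to reach 34°C.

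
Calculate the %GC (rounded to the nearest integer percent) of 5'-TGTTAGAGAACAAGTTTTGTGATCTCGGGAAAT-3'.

Base counts: A=10, G=9, T=11, C=3
G+C = 9 + 3 = 12 out of 33 bases
%GC = 12/33 × 100 = 36.36% ≈ 36%

36%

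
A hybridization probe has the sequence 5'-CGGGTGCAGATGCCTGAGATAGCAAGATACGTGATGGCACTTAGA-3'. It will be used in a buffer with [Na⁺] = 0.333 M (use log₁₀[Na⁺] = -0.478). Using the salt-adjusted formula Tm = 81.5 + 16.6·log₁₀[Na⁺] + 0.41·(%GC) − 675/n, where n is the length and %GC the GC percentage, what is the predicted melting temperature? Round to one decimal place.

Length n = 45. T=9, G=15, C=8, A=13
G+C = 23, so %GC = 23/45 × 100 = 51.111%
Salt term: 16.6 × (-0.478) = -7.935
GC term: 0.41 × 51.111 = 20.956; length term: −675/45 = −15
Tm = 81.5 + (-7.935) + 20.956 − 15 = 79.521 → 79.5°C

79.5°C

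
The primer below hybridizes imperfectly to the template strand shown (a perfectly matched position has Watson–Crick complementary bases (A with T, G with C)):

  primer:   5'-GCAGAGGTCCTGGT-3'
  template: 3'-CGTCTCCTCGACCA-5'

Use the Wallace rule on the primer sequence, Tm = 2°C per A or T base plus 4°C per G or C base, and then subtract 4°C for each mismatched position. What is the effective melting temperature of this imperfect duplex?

Primer base counts: A=2, T=3, G=6, C=3 → A+T=5, G+C=9
Perfect-match Tm = 2(5) + 4(9) = 10 + 36 = 46°C
Mismatches (positions where the bases are not complementary): 2 (at positions 8, 9)
Effective Tm = 46 − 2×4 = 46 − 8 = 38°C

38°C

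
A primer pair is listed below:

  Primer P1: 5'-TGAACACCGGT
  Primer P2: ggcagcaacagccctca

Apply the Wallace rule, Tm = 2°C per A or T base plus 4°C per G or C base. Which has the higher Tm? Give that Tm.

Primer P2, 56°C

Primer P1: A+T=5, G+C=6 → Tm = 2(5)+4(6) = 34°C
Primer P2: A+T=6, G+C=11 → Tm = 2(6)+4(11) = 56°C
34°C vs 56°C → primer P2 is higher.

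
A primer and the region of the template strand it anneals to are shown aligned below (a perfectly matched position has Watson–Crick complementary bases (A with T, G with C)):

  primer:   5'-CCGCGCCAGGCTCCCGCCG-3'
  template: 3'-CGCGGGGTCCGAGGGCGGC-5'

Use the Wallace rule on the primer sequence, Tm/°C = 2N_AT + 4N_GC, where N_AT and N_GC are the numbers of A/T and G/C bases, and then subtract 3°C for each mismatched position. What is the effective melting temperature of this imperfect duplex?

Primer base counts: A=1, T=1, G=6, C=11 → A+T=2, G+C=17
Perfect-match Tm = 2(2) + 4(17) = 4 + 68 = 72°C
Mismatches (positions where the bases are not complementary): 2 (at positions 1, 5)
Effective Tm = 72 − 2×3 = 72 − 6 = 66°C

66°C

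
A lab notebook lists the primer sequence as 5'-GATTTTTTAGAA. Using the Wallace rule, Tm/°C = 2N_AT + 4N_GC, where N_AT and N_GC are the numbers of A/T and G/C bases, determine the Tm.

C=0, G=2, T=6, A=4
AT pairs contribute 10, GC pairs contribute 2.
Tm = 4·2 + 2·10 = 8 + 20 = 28°C

28°C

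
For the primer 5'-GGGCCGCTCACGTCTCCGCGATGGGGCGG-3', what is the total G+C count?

23

C=10, A=2, T=4, G=13
G+C = 13 + 10 = 23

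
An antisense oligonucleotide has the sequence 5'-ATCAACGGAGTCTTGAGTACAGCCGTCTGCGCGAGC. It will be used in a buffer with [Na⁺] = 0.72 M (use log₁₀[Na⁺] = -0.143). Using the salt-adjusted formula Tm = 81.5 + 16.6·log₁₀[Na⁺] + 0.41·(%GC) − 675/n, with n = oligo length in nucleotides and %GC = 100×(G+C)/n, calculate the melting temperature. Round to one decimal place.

84.3°C

Length n = 36. T=7, A=8, C=10, G=11
G+C = 21, so %GC = 21/36 × 100 = 58.333%
Salt term: 16.6 × (-0.143) = -2.374
GC term: 0.41 × 58.333 = 23.917; length term: −675/36 = −18.75
Tm = 81.5 + (-2.374) + 23.917 − 18.75 = 84.293 → 84.3°C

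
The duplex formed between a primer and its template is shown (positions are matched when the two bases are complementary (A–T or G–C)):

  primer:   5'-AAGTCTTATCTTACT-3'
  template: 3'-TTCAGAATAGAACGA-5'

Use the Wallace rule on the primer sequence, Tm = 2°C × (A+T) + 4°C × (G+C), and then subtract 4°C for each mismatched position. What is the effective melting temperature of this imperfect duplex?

Primer base counts: A=4, T=7, G=1, C=3 → A+T=11, G+C=4
Perfect-match Tm = 2(11) + 4(4) = 22 + 16 = 38°C
Mismatches (positions where the bases are not complementary): 1 (at position 13)
Effective Tm = 38 − 1×4 = 38 − 4 = 34°C

34°C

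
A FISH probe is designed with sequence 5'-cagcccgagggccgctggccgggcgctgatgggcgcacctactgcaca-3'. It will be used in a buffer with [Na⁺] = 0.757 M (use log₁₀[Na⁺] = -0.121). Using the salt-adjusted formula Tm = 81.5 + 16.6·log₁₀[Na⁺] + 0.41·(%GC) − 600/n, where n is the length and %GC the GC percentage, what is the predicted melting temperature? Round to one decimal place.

Length n = 48. Counting bases: A=7, G=18, T=5, C=18
G+C = 36, so %GC = 36/48 × 100 = 75%
Salt term: 16.6 × (-0.121) = -2.009
GC term: 0.41 × 75 = 30.75; length term: −600/48 = −12.5
Tm = 81.5 + (-2.009) + 30.75 − 12.5 = 97.741 → 97.7°C

97.7°C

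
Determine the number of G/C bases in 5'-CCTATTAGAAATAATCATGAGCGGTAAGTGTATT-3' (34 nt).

11

C=4, A=12, T=11, G=7
Total G or C: 7 + 4 = 11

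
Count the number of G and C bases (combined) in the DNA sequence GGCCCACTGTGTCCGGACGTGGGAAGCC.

T=4, G=11, A=4, C=9
Total G or C: 11 + 9 = 20

20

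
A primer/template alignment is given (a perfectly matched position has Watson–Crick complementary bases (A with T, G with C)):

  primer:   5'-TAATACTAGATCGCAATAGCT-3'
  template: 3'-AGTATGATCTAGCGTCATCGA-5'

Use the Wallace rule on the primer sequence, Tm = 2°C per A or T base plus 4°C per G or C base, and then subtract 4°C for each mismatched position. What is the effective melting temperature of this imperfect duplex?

48°C

Primer base counts: A=8, T=6, G=3, C=4 → A+T=14, G+C=7
Perfect-match Tm = 2(14) + 4(7) = 28 + 28 = 56°C
Mismatches (positions where the bases are not complementary): 2 (at positions 2, 16)
Effective Tm = 56 − 2×4 = 56 − 8 = 48°C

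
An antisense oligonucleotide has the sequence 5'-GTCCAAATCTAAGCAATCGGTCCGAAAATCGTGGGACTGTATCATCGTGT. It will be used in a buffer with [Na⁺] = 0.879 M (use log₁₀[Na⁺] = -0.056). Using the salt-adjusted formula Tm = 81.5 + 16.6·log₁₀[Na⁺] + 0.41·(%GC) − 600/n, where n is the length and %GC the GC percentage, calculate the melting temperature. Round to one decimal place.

Length n = 50. Counting bases: C=11, A=14, G=12, T=13
G+C = 23, so %GC = 23/50 × 100 = 46%
Salt term: 16.6 × (-0.056) = -0.93
GC term: 0.41 × 46 = 18.86; length term: −600/50 = −12
Tm = 81.5 + (-0.93) + 18.86 − 12 = 87.43 → 87.4°C

87.4°C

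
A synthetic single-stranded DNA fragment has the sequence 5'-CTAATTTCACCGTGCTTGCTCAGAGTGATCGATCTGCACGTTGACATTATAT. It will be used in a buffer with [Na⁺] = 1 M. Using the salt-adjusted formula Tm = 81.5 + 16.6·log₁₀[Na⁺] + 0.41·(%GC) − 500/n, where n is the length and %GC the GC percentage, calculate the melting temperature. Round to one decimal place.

89.2°C

Length n = 52. Base counts: A=12, C=12, T=18, G=10
G+C = 22, so %GC = 22/52 × 100 = 42.308%
Salt term: 16.6 × (0) = 0
GC term: 0.41 × 42.308 = 17.346; length term: −500/52 = −9.615
Tm = 81.5 + (0) + 17.346 − 9.615 = 89.231 → 89.2°C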